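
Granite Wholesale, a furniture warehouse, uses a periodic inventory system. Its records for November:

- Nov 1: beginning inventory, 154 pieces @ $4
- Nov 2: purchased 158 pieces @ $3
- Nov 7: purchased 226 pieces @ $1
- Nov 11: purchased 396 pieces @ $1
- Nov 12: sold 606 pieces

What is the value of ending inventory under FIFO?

Nov 12, 606 sold [FIFO — oldest first]: 154 @ $4 + 158 @ $3 + 226 @ $1 + 68 @ $1 = $1,384
Ending inventory: 328 @ $1 = $328
Check: goods available $1,712 = COGS $1,384 + ending $328

Ending inventory = $328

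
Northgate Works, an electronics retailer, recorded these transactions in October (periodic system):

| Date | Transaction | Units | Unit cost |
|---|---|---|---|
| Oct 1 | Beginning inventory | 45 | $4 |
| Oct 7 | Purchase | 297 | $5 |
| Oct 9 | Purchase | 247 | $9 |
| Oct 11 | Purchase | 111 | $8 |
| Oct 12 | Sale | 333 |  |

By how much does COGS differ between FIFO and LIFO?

$1,266

FIFO COGS: 45 @ $4 + 288 @ $5 = $1,620
LIFO COGS: 111 @ $8 + 222 @ $9 = $2,886
Difference = |$1,620 − $2,886| = $1,266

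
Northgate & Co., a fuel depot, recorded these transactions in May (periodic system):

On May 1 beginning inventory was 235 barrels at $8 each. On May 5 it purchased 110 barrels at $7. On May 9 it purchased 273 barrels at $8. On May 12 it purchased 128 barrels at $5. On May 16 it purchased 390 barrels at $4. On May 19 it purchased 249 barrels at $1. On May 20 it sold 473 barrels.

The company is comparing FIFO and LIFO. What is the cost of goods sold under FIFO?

FIFO COGS: 235 @ $8 + 110 @ $7 + 128 @ $8 = $3,674
LIFO COGS: 249 @ $1 + 224 @ $4 = $1,145

COGS = $3,674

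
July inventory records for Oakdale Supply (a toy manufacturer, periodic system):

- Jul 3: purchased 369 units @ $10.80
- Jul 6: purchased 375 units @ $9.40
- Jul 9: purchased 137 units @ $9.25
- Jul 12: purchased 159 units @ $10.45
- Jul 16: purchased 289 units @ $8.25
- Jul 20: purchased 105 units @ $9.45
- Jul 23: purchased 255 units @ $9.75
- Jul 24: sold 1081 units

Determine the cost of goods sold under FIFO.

COGS = $10,777.25

Jul 24, 1081 sold [FIFO — oldest first]: 369 @ $10.80 + 375 @ $9.40 + 137 @ $9.25 + 159 @ $10.45 + 41 @ $8.25 = $10,777.25
Ending inventory: 248 @ $8.25 + 105 @ $9.45 + 255 @ $9.75 = $5,524.50
Check: goods available $16,301.75 = COGS $10,777.25 + ending $5,524.50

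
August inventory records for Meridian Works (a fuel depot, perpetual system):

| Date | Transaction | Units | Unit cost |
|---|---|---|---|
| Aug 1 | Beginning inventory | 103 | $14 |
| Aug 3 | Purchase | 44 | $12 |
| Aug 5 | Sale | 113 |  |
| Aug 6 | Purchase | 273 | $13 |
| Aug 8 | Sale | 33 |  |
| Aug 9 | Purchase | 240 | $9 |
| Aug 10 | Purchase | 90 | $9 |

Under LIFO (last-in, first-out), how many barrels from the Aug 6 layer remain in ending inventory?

240

Aug 5, 113 sold [LIFO — newest first]: 44 @ $12 + 69 @ $14 = $1,494
Aug 8, 33 sold [LIFO — newest first]: 33 @ $13 = $429
Total COGS = $1,494 + $429 = $1,923
Ending inventory: 34 @ $14 + 240 @ $13 + 240 @ $9 + 90 @ $9 = $6,566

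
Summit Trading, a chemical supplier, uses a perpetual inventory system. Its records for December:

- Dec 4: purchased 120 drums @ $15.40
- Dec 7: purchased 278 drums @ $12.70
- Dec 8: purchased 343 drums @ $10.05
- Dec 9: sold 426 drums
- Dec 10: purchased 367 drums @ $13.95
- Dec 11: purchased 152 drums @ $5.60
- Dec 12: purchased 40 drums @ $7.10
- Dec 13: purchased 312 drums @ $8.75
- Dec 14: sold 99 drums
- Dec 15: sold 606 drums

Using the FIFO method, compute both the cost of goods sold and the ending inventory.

Dec 9, 426 sold [FIFO — oldest first]: 120 @ $15.40 + 278 @ $12.70 + 28 @ $10.05 = $5,660.00
Dec 14, 99 sold [FIFO — oldest first]: 99 @ $10.05 = $994.95
Dec 15, 606 sold [FIFO — oldest first]: 216 @ $10.05 + 367 @ $13.95 + 23 @ $5.60 = $7,419.25
Total COGS = $5,660.00 + $994.95 + $7,419.25 = $14,074.20
Ending inventory: 129 @ $5.60 + 40 @ $7.10 + 312 @ $8.75 = $3,736.40

COGS = $14,074.20; ending inventory = $3,736.40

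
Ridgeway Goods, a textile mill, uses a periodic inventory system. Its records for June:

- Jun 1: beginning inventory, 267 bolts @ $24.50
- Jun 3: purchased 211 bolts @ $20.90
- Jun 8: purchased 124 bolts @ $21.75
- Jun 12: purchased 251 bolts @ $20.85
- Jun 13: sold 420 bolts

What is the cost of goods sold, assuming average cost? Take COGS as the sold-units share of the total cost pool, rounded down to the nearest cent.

Jun 13, sell 420: 420/853 × $18,881.75 → $9,296.99
Ending inventory (cost pool remaining) = $9,584.76
Check: goods available $18,881.75 = COGS $9,296.99 + ending $9,584.76

COGS = $9,296.99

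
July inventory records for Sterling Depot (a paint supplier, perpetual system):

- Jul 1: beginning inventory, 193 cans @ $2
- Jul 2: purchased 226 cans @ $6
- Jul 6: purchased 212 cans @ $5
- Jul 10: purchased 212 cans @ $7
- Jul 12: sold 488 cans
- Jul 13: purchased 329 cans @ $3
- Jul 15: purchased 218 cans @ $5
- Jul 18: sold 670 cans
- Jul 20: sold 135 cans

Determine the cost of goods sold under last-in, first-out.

Jul 12, 488 sold [LIFO — newest first]: 212 @ $7 + 212 @ $5 + 64 @ $6 = $2,928
Jul 18, 670 sold [LIFO — newest first]: 218 @ $5 + 329 @ $3 + 123 @ $6 = $2,815
Jul 20, 135 sold [LIFO — newest first]: 39 @ $6 + 96 @ $2 = $426
Total COGS = $2,928 + $2,815 + $426 = $6,169
Ending inventory: 97 @ $2 = $194

COGS = $6,169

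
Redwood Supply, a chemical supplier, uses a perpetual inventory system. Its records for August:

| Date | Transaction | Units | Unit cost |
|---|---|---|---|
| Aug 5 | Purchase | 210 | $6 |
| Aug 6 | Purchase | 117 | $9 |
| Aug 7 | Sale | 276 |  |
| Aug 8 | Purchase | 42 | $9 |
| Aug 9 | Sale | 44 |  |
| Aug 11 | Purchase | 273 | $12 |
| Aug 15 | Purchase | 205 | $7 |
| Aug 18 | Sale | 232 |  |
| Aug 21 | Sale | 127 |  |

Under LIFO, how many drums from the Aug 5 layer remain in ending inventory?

Aug 7, 276 sold [LIFO — newest first]: 117 @ $9 + 159 @ $6 = $2,007
Aug 9, 44 sold [LIFO — newest first]: 42 @ $9 + 2 @ $6 = $390
Aug 18, 232 sold [LIFO — newest first]: 205 @ $7 + 27 @ $12 = $1,759
Aug 21, 127 sold [LIFO — newest first]: 127 @ $12 = $1,524
Total COGS = $2,007 + $390 + $1,759 + $1,524 = $5,680
Ending inventory: 49 @ $6 + 119 @ $12 = $1,722
Check: goods available $7,402 = COGS $5,680 + ending $1,722

49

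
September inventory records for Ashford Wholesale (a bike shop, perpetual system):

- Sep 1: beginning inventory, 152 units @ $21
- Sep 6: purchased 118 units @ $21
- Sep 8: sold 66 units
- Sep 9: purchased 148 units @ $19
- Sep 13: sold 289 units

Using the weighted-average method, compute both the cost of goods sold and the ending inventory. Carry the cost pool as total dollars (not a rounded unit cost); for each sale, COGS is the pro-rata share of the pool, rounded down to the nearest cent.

After Sep 1: 152 on hand, pool $3,192.00 (≈ $21.0000 each)
After Sep 6: 270 on hand, pool $5,670.00 (≈ $21.0000 each)
Sep 8, sell 66: 66/270 × $5,670.00 → $1,386.00
After Sep 9: 352 on hand, pool $7,096.00 (≈ $20.1591 each)
Sep 13, sell 289: 289/352 × $7,096.00 → $5,825.97
Total COGS = $1,386.00 + $5,825.97 = $7,211.97
Ending inventory (cost pool remaining) = $1,270.03
Check: goods available $8,482.00 = COGS $7,211.97 + ending $1,270.03

COGS = $7,211.97; ending inventory = $1,270.03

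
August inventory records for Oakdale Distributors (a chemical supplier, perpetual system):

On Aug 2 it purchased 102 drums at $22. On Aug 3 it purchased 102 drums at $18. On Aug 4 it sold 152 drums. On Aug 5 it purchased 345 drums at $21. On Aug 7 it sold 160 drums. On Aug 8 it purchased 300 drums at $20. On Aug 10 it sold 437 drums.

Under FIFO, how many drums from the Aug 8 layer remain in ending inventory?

100

Aug 4, 152 sold [FIFO — oldest first]: 102 @ $22 + 50 @ $18 = $3,144
Aug 7, 160 sold [FIFO — oldest first]: 52 @ $18 + 108 @ $21 = $3,204
Aug 10, 437 sold [FIFO — oldest first]: 237 @ $21 + 200 @ $20 = $8,977
Total COGS = $3,144 + $3,204 + $8,977 = $15,325
Ending inventory: 100 @ $20 = $2,000
Check: goods available $17,325 = COGS $15,325 + ending $2,000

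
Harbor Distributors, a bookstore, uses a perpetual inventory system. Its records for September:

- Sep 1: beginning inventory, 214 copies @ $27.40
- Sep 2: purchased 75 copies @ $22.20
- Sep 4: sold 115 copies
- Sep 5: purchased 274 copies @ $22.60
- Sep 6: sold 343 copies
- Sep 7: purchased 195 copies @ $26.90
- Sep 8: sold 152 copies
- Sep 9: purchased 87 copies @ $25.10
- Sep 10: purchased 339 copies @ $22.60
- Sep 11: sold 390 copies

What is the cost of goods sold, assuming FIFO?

COGS = $24,653.20

Sep 4, 115 sold [FIFO — oldest first]: 115 @ $27.40 = $3,151.00
Sep 6, 343 sold [FIFO — oldest first]: 99 @ $27.40 + 75 @ $22.20 + 169 @ $22.60 = $8,197.00
Sep 8, 152 sold [FIFO — oldest first]: 105 @ $22.60 + 47 @ $26.90 = $3,637.30
Sep 11, 390 sold [FIFO — oldest first]: 148 @ $26.90 + 87 @ $25.10 + 155 @ $22.60 = $9,667.90
Total COGS = $3,151.00 + $8,197.00 + $3,637.30 + $9,667.90 = $24,653.20
Ending inventory: 184 @ $22.60 = $4,158.40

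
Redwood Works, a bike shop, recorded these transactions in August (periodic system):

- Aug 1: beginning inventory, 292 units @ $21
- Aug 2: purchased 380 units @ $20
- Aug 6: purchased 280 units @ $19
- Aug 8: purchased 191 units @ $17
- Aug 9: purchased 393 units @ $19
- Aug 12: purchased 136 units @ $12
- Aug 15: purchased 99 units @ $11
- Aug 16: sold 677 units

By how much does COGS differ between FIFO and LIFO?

FIFO COGS: 292 @ $21 + 380 @ $20 + 5 @ $19 = $13,827
LIFO COGS: 99 @ $11 + 136 @ $12 + 393 @ $19 + 49 @ $17 = $11,021
Difference = |$13,827 − $11,021| = $2,806

$2,806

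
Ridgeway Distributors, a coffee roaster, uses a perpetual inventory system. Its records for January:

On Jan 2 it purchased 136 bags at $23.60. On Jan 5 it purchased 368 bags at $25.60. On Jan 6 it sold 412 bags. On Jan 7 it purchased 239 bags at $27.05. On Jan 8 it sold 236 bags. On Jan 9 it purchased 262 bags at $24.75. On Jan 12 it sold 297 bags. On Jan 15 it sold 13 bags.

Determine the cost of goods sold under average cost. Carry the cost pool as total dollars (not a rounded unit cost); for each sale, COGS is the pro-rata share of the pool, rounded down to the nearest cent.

After Jan 2: 136 on hand, pool $3,209.60 (≈ $23.6000 each)
After Jan 5: 504 on hand, pool $12,630.40 (≈ $25.0603 each)
Jan 6, sell 412: 412/504 × $12,630.40 → $10,324.85
After Jan 7: 331 on hand, pool $8,770.50 (≈ $26.4970 each)
Jan 8, sell 236: 236/331 × $8,770.50 → $6,253.28
After Jan 9: 357 on hand, pool $9,001.72 (≈ $25.2149 each)
Jan 12, sell 297: 297/357 × $9,001.72 → $7,488.82
Jan 15, sell 13: 13/60 × $1,512.90 → $327.79
Total COGS = $10,324.85 + $6,253.28 + $7,488.82 + $327.79 = $24,394.74
Ending inventory (cost pool remaining) = $1,185.11

COGS = $24,394.74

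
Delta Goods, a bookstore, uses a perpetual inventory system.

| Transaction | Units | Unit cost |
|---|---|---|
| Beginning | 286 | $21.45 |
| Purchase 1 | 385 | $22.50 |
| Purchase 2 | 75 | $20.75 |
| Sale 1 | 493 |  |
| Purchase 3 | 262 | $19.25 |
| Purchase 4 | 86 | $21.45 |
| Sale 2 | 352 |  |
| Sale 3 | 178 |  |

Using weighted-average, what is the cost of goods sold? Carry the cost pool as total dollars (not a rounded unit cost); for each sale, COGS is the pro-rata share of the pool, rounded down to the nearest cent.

After Beginning: 286 on hand, pool $6,134.70 (≈ $21.4500 each)
After Purchase 1: 671 on hand, pool $14,797.20 (≈ $22.0525 each)
After Purchase 2: 746 on hand, pool $16,353.45 (≈ $21.9215 each)
Sale 1, sell 493: 493/746 × $16,353.45 → $10,807.30
After Purchase 3: 515 on hand, pool $10,589.65 (≈ $20.5624 each)
After Purchase 4: 601 on hand, pool $12,434.35 (≈ $20.6894 each)
Sale 2, sell 352: 352/601 × $12,434.35 → $7,282.68
Sale 3, sell 178: 178/249 × $5,151.67 → $3,682.71
Total COGS = $10,807.30 + $7,282.68 + $3,682.71 = $21,772.69
Ending inventory (cost pool remaining) = $1,468.96

COGS = $21,772.69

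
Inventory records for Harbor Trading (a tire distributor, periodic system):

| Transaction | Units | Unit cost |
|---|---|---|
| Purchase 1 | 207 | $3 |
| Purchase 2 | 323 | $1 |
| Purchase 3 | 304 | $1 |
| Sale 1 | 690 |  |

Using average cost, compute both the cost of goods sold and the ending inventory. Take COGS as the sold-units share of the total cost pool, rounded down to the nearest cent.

Sale 1, sell 690: 690/834 × $1,248.00 → $1,032.51
Ending inventory (cost pool remaining) = $215.49

COGS = $1,032.51; ending inventory = $215.49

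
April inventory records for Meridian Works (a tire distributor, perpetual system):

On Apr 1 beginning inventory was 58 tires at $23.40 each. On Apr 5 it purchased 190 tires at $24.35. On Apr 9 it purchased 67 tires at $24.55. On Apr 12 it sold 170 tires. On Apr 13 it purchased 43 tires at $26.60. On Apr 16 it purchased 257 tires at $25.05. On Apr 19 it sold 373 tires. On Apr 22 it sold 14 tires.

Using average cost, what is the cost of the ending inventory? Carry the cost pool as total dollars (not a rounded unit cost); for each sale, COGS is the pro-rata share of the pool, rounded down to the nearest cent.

After Apr 1: 58 on hand, pool $1,357.20 (≈ $23.4000 each)
After Apr 5: 248 on hand, pool $5,983.70 (≈ $24.1278 each)
After Apr 9: 315 on hand, pool $7,628.55 (≈ $24.2176 each)
Apr 12, sell 170: 170/315 × $7,628.55 → $4,116.99
After Apr 13: 188 on hand, pool $4,655.36 (≈ $24.7626 each)
After Apr 16: 445 on hand, pool $11,093.21 (≈ $24.9286 each)
Apr 19, sell 373: 373/445 × $11,093.21 → $9,298.35
Apr 22, sell 14: 14/72 × $1,794.86 → $349.00
Total COGS = $4,116.99 + $9,298.35 + $349.00 = $13,764.34
Ending inventory (cost pool remaining) = $1,445.86
Check: goods available $15,210.20 = COGS $13,764.34 + ending $1,445.86

Ending inventory = $1,445.86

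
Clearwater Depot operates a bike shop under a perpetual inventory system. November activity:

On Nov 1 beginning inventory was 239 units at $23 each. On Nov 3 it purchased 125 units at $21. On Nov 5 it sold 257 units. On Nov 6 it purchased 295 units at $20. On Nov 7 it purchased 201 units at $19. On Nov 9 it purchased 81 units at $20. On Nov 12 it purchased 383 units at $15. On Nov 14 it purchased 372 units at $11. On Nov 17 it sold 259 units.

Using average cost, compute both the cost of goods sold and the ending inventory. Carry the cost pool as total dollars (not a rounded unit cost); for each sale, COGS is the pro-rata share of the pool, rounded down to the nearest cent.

After Nov 1: 239 on hand, pool $5,497.00 (≈ $23.0000 each)
After Nov 3: 364 on hand, pool $8,122.00 (≈ $22.3132 each)
Nov 5, sell 257: 257/364 × $8,122.00 → $5,734.48
After Nov 6: 402 on hand, pool $8,287.52 (≈ $20.6157 each)
After Nov 7: 603 on hand, pool $12,106.52 (≈ $20.0771 each)
After Nov 9: 684 on hand, pool $13,726.52 (≈ $20.0680 each)
After Nov 12: 1067 on hand, pool $19,471.52 (≈ $18.2488 each)
After Nov 14: 1439 on hand, pool $23,563.52 (≈ $16.3749 each)
Nov 17, sell 259: 259/1439 × $23,563.52 → $4,241.10
Total COGS = $5,734.48 + $4,241.10 = $9,975.58
Ending inventory (cost pool remaining) = $19,322.42
Check: goods available $29,298.00 = COGS $9,975.58 + ending $19,322.42

COGS = $9,975.58; ending inventory = $19,322.42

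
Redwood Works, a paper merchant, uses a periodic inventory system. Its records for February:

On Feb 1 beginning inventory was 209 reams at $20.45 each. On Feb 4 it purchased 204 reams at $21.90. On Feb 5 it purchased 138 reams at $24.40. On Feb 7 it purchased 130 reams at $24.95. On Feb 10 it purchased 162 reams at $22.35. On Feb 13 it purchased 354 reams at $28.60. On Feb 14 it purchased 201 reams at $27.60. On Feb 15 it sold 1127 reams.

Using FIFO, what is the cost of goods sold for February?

COGS = $27,095.45

Feb 15, 1127 sold [FIFO — oldest first]: 209 @ $20.45 + 204 @ $21.90 + 138 @ $24.40 + 130 @ $24.95 + 162 @ $22.35 + 284 @ $28.60 = $27,095.45
Ending inventory: 70 @ $28.60 + 201 @ $27.60 = $7,549.60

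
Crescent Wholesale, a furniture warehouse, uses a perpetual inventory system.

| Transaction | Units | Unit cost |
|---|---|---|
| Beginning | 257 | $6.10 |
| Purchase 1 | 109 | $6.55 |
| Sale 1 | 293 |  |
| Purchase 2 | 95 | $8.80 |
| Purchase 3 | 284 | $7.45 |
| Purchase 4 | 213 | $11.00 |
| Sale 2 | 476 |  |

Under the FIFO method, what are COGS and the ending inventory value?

Sale 1 (293) [FIFO — oldest first]: 257 @ $6.10 + 36 @ $6.55 = $1,803.50
Sale 2 (476) [FIFO — oldest first]: 73 @ $6.55 + 95 @ $8.80 + 284 @ $7.45 + 24 @ $11.00 = $3,693.95
Total COGS = $1,803.50 + $3,693.95 = $5,497.45
Ending inventory: 189 @ $11.00 = $2,079.00

COGS = $5,497.45; ending inventory = $2,079.00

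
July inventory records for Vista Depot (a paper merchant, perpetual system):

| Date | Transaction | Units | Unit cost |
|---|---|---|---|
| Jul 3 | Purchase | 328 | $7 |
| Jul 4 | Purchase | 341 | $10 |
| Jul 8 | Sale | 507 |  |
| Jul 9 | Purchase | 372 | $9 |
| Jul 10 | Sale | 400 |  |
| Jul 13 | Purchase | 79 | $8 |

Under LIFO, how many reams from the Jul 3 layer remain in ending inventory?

Jul 8, 507 sold [LIFO — newest first]: 341 @ $10 + 166 @ $7 = $4,572
Jul 10, 400 sold [LIFO — newest first]: 372 @ $9 + 28 @ $7 = $3,544
Total COGS = $4,572 + $3,544 = $8,116
Ending inventory: 134 @ $7 + 79 @ $8 = $1,570

134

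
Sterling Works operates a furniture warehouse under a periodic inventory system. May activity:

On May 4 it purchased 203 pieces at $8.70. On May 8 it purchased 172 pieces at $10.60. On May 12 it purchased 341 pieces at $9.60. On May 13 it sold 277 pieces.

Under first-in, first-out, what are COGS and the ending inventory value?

COGS = $2,550.50; ending inventory = $4,312.40

May 13, 277 sold [FIFO — oldest first]: 203 @ $8.70 + 74 @ $10.60 = $2,550.50
Ending inventory: 98 @ $10.60 + 341 @ $9.60 = $4,312.40
Check: goods available $6,862.90 = COGS $2,550.50 + ending $4,312.40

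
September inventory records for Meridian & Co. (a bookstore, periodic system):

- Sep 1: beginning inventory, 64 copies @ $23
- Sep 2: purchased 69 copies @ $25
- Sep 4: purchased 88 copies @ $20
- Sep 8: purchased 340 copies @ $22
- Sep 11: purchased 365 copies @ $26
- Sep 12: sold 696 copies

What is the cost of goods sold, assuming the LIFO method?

COGS = $16,772

Sep 12, 696 sold [LIFO — newest first]: 365 @ $26 + 331 @ $22 = $16,772
Ending inventory: 64 @ $23 + 69 @ $25 + 88 @ $20 + 9 @ $22 = $5,155
Check: goods available $21,927 = COGS $16,772 + ending $5,155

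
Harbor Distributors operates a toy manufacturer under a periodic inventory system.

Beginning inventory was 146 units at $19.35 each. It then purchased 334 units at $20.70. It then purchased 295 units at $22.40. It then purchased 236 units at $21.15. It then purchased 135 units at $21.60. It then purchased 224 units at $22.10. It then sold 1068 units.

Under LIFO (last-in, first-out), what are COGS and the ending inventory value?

Sale 1 (1068) [LIFO — newest first]: 224 @ $22.10 + 135 @ $21.60 + 236 @ $21.15 + 295 @ $22.40 + 178 @ $20.70 = $23,150.40
Ending inventory: 146 @ $19.35 + 156 @ $20.70 = $6,054.30

COGS = $23,150.40; ending inventory = $6,054.30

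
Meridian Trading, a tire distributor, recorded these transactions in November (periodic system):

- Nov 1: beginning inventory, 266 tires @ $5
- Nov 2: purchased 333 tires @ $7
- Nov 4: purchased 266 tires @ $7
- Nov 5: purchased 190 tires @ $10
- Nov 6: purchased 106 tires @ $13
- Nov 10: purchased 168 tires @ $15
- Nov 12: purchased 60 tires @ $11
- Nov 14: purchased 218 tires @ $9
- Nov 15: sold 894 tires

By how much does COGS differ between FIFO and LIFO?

$3,671

FIFO COGS: 266 @ $5 + 333 @ $7 + 266 @ $7 + 29 @ $10 = $5,813
LIFO COGS: 218 @ $9 + 60 @ $11 + 168 @ $15 + 106 @ $13 + 190 @ $10 + 152 @ $7 = $9,484
Difference = |$5,813 − $9,484| = $3,671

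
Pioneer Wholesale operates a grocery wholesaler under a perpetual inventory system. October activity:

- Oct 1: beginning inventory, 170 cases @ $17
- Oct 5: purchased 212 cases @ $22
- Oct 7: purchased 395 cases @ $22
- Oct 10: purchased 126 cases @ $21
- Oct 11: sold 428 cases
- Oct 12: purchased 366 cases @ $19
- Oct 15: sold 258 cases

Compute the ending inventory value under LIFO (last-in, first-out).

Oct 11, 428 sold [LIFO — newest first]: 126 @ $21 + 302 @ $22 = $9,290
Oct 15, 258 sold [LIFO — newest first]: 258 @ $19 = $4,902
Total COGS = $9,290 + $4,902 = $14,192
Ending inventory: 170 @ $17 + 212 @ $22 + 93 @ $22 + 108 @ $19 = $11,652

Ending inventory = $11,652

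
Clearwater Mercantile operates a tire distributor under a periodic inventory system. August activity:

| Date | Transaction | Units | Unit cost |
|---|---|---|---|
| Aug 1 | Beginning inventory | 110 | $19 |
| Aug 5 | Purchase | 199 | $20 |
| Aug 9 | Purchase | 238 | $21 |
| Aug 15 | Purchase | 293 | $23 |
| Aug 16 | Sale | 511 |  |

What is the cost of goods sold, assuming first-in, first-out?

COGS = $10,312

Aug 16, 511 sold [FIFO — oldest first]: 110 @ $19 + 199 @ $20 + 202 @ $21 = $10,312
Ending inventory: 36 @ $21 + 293 @ $23 = $7,495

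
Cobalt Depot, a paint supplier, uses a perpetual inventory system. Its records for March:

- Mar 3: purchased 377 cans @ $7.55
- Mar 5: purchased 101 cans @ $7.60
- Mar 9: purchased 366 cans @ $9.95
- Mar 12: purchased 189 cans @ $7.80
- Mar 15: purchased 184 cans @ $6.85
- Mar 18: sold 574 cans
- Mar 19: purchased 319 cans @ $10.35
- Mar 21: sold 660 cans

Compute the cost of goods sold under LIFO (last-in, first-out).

Mar 18, 574 sold [LIFO — newest first]: 184 @ $6.85 + 189 @ $7.80 + 201 @ $9.95 = $4,734.55
Mar 21, 660 sold [LIFO — newest first]: 319 @ $10.35 + 165 @ $9.95 + 101 @ $7.60 + 75 @ $7.55 = $6,277.25
Total COGS = $4,734.55 + $6,277.25 = $11,011.80
Ending inventory: 302 @ $7.55 = $2,280.10

COGS = $11,011.80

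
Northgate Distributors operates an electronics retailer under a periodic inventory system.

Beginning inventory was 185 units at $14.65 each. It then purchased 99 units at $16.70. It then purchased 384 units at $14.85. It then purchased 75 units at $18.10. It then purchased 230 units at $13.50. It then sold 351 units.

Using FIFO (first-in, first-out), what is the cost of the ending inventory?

Ending inventory = $9,169.95

Sale 1 (351) [FIFO — oldest first]: 185 @ $14.65 + 99 @ $16.70 + 67 @ $14.85 = $5,358.50
Ending inventory: 317 @ $14.85 + 75 @ $18.10 + 230 @ $13.50 = $9,169.95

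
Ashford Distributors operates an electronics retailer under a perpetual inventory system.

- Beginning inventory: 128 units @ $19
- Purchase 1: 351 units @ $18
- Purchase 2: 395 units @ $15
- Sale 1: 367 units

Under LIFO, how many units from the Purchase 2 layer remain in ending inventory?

28

Sale 1 (367) [LIFO — newest first]: 367 @ $15 = $5,505
Ending inventory: 128 @ $19 + 351 @ $18 + 28 @ $15 = $9,170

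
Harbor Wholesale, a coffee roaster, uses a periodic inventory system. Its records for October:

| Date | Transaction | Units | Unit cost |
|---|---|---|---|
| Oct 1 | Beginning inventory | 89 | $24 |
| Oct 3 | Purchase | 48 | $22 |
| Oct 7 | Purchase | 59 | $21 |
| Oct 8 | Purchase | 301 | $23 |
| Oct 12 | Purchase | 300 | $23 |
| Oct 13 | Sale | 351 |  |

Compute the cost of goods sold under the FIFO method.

COGS = $7,996

Oct 13, 351 sold [FIFO — oldest first]: 89 @ $24 + 48 @ $22 + 59 @ $21 + 155 @ $23 = $7,996
Ending inventory: 146 @ $23 + 300 @ $23 = $10,258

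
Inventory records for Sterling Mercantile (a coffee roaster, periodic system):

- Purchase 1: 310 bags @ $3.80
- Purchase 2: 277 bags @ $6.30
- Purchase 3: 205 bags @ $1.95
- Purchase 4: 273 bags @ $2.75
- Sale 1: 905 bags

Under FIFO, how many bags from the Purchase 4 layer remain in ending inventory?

Sale 1 (905) [FIFO — oldest first]: 310 @ $3.80 + 277 @ $6.30 + 205 @ $1.95 + 113 @ $2.75 = $3,633.60
Ending inventory: 160 @ $2.75 = $440.00
Check: goods available $4,073.60 = COGS $3,633.60 + ending $440.00

160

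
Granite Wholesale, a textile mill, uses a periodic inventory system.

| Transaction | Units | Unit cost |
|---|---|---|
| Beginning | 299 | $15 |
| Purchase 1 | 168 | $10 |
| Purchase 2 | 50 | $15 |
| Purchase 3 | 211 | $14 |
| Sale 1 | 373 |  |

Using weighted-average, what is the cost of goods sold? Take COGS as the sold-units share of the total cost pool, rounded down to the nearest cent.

COGS = $5,056.50

Sale 1, sell 373: 373/728 × $9,869.00 → $5,056.50
Ending inventory (cost pool remaining) = $4,812.50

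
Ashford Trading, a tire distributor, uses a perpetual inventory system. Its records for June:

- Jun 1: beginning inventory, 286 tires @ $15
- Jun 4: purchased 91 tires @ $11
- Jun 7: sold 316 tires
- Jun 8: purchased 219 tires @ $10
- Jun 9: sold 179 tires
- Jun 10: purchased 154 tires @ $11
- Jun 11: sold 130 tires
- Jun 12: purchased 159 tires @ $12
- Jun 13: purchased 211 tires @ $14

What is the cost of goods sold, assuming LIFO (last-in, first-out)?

Jun 7, 316 sold [LIFO — newest first]: 91 @ $11 + 225 @ $15 = $4,376
Jun 9, 179 sold [LIFO — newest first]: 179 @ $10 = $1,790
Jun 11, 130 sold [LIFO — newest first]: 130 @ $11 = $1,430
Total COGS = $4,376 + $1,790 + $1,430 = $7,596
Ending inventory: 61 @ $15 + 40 @ $10 + 24 @ $11 + 159 @ $12 + 211 @ $14 = $6,441

COGS = $7,596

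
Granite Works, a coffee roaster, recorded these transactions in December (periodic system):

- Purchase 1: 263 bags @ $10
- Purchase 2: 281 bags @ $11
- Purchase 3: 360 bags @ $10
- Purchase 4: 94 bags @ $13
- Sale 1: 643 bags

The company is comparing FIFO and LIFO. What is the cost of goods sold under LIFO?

COGS = $6,901

FIFO COGS: 263 @ $10 + 281 @ $11 + 99 @ $10 = $6,711
LIFO COGS: 94 @ $13 + 360 @ $10 + 189 @ $11 = $6,901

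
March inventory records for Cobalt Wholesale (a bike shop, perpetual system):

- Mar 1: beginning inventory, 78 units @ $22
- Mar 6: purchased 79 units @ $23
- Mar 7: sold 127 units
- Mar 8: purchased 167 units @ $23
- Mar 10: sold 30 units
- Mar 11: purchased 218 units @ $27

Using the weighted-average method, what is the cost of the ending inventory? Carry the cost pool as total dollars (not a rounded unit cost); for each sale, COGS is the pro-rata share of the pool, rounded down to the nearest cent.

After Mar 1: 78 on hand, pool $1,716.00 (≈ $22.0000 each)
After Mar 6: 157 on hand, pool $3,533.00 (≈ $22.5032 each)
Mar 7, sell 127: 127/157 × $3,533.00 → $2,857.90
After Mar 8: 197 on hand, pool $4,516.10 (≈ $22.9244 each)
Mar 10, sell 30: 30/197 × $4,516.10 → $687.73
After Mar 11: 385 on hand, pool $9,714.37 (≈ $25.2321 each)
Total COGS = $2,857.90 + $687.73 = $3,545.63
Ending inventory (cost pool remaining) = $9,714.37

Ending inventory = $9,714.37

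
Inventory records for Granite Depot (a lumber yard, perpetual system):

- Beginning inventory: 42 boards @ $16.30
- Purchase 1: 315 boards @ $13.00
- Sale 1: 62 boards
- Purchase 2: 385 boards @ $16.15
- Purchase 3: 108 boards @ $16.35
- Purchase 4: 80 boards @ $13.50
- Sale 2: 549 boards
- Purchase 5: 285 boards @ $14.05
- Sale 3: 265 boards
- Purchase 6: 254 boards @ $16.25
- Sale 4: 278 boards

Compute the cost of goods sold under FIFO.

COGS = $16,990.35

Sale 1 (62) [FIFO — oldest first]: 42 @ $16.30 + 20 @ $13.00 = $944.60
Sale 2 (549) [FIFO — oldest first]: 295 @ $13.00 + 254 @ $16.15 = $7,937.10
Sale 3 (265) [FIFO — oldest first]: 131 @ $16.15 + 108 @ $16.35 + 26 @ $13.50 = $4,232.45
Sale 4 (278) [FIFO — oldest first]: 54 @ $13.50 + 224 @ $14.05 = $3,876.20
Total COGS = $944.60 + $7,937.10 + $4,232.45 + $3,876.20 = $16,990.35
Ending inventory: 61 @ $14.05 + 254 @ $16.25 = $4,984.55
Check: goods available $21,974.90 = COGS $16,990.35 + ending $4,984.55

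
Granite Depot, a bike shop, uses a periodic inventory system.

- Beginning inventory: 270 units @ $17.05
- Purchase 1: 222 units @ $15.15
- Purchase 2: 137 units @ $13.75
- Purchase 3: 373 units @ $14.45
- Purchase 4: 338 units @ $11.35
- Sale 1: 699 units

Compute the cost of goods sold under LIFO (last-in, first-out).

Sale 1 (699) [LIFO — newest first]: 338 @ $11.35 + 361 @ $14.45 = $9,052.75
Ending inventory: 270 @ $17.05 + 222 @ $15.15 + 137 @ $13.75 + 12 @ $14.45 = $10,023.95
Check: goods available $19,076.70 = COGS $9,052.75 + ending $10,023.95

COGS = $9,052.75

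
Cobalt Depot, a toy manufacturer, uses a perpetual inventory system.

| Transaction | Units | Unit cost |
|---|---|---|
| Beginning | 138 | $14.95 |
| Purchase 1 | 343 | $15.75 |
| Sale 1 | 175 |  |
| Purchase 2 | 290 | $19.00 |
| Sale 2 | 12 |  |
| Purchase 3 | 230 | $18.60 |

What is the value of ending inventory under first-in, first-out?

Ending inventory = $14,418.50

Sale 1 (175) [FIFO — oldest first]: 138 @ $14.95 + 37 @ $15.75 = $2,645.85
Sale 2 (12) [FIFO — oldest first]: 12 @ $15.75 = $189.00
Total COGS = $2,645.85 + $189.00 = $2,834.85
Ending inventory: 294 @ $15.75 + 290 @ $19.00 + 230 @ $18.60 = $14,418.50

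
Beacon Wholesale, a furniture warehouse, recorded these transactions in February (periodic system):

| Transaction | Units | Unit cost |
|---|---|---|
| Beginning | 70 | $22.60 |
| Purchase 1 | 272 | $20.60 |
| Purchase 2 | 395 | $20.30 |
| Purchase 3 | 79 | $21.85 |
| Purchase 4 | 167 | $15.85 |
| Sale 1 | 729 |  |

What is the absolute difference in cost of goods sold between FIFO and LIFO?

FIFO COGS: 70 @ $22.60 + 272 @ $20.60 + 387 @ $20.30 = $15,041.30
LIFO COGS: 167 @ $15.85 + 79 @ $21.85 + 395 @ $20.30 + 88 @ $20.60 = $14,204.40
Difference = |$15,041.30 − $14,204.40| = $836.90

$836.90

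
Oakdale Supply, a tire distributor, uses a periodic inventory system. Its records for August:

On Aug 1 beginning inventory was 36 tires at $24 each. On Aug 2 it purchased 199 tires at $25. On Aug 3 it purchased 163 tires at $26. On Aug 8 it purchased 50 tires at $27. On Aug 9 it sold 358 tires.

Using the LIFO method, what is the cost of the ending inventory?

Ending inventory = $2,214

Aug 9, 358 sold [LIFO — newest first]: 50 @ $27 + 163 @ $26 + 145 @ $25 = $9,213
Ending inventory: 36 @ $24 + 54 @ $25 = $2,214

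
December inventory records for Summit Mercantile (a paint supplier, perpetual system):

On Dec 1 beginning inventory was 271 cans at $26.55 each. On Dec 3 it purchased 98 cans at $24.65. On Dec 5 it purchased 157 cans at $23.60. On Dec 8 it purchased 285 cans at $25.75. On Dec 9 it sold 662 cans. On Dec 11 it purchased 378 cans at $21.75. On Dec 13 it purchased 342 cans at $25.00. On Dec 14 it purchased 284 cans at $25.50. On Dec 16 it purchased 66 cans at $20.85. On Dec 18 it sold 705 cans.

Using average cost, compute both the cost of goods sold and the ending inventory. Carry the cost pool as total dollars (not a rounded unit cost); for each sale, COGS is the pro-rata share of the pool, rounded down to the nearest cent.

After Dec 1: 271 on hand, pool $7,195.05 (≈ $26.5500 each)
After Dec 3: 369 on hand, pool $9,610.75 (≈ $26.0454 each)
After Dec 5: 526 on hand, pool $13,315.95 (≈ $25.3155 each)
After Dec 8: 811 on hand, pool $20,654.70 (≈ $25.4682 each)
Dec 9, sell 662: 662/811 × $20,654.70 → $16,859.94
After Dec 11: 527 on hand, pool $12,016.26 (≈ $22.8013 each)
After Dec 13: 869 on hand, pool $20,566.26 (≈ $23.6666 each)
After Dec 14: 1153 on hand, pool $27,808.26 (≈ $24.1182 each)
After Dec 16: 1219 on hand, pool $29,184.36 (≈ $23.9412 each)
Dec 18, sell 705: 705/1219 × $29,184.36 → $16,878.56
Total COGS = $16,859.94 + $16,878.56 = $33,738.50
Ending inventory (cost pool remaining) = $12,305.80

COGS = $33,738.50; ending inventory = $12,305.80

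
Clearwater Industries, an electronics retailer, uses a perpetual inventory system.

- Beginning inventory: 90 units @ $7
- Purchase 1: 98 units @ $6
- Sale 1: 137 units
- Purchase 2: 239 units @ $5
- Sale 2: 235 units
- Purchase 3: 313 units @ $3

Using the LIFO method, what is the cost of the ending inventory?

Ending inventory = $1,316

Sale 1 (137) [LIFO — newest first]: 98 @ $6 + 39 @ $7 = $861
Sale 2 (235) [LIFO — newest first]: 235 @ $5 = $1,175
Total COGS = $861 + $1,175 = $2,036
Ending inventory: 51 @ $7 + 4 @ $5 + 313 @ $3 = $1,316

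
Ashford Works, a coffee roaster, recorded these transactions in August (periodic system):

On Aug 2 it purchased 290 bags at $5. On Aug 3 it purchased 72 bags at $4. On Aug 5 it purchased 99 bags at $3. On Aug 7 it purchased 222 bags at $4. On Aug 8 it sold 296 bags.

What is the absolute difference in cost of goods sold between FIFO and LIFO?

FIFO COGS: 290 @ $5 + 6 @ $4 = $1,474
LIFO COGS: 222 @ $4 + 74 @ $3 = $1,110
Difference = |$1,474 − $1,110| = $364

$364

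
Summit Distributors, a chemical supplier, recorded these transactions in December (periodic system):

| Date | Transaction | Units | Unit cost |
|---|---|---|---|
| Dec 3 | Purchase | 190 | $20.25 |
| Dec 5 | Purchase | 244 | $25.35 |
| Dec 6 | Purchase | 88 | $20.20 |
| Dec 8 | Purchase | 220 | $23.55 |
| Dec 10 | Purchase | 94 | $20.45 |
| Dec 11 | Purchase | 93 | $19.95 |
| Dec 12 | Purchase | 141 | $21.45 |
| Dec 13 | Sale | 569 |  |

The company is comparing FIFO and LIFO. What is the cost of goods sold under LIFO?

FIFO COGS: 190 @ $20.25 + 244 @ $25.35 + 88 @ $20.20 + 47 @ $23.55 = $12,917.35
LIFO COGS: 141 @ $21.45 + 93 @ $19.95 + 94 @ $20.45 + 220 @ $23.55 + 21 @ $20.20 = $12,407.30

COGS = $12,407.30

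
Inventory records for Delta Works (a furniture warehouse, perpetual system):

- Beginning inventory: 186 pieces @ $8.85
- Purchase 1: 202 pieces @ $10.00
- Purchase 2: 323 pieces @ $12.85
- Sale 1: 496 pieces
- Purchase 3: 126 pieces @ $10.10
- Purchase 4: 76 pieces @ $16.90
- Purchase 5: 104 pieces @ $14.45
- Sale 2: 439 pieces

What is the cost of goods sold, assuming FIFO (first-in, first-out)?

COGS = $10,691.55

Sale 1 (496) [FIFO — oldest first]: 186 @ $8.85 + 202 @ $10.00 + 108 @ $12.85 = $5,053.90
Sale 2 (439) [FIFO — oldest first]: 215 @ $12.85 + 126 @ $10.10 + 76 @ $16.90 + 22 @ $14.45 = $5,637.65
Total COGS = $5,053.90 + $5,637.65 = $10,691.55
Ending inventory: 82 @ $14.45 = $1,184.90
Check: goods available $11,876.45 = COGS $10,691.55 + ending $1,184.90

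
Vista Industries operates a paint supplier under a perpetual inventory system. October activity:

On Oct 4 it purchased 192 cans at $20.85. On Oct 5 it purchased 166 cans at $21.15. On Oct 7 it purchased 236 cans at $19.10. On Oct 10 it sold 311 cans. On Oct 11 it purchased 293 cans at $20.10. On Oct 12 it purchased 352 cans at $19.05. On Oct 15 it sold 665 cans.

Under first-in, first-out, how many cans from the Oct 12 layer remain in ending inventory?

Oct 10, 311 sold [FIFO — oldest first]: 192 @ $20.85 + 119 @ $21.15 = $6,520.05
Oct 15, 665 sold [FIFO — oldest first]: 47 @ $21.15 + 236 @ $19.10 + 293 @ $20.10 + 89 @ $19.05 = $13,086.40
Total COGS = $6,520.05 + $13,086.40 = $19,606.45
Ending inventory: 263 @ $19.05 = $5,010.15

263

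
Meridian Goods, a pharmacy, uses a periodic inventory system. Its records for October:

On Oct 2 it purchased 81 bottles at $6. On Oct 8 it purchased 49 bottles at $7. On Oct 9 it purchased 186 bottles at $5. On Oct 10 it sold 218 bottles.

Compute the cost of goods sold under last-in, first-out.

Oct 10, 218 sold [LIFO — newest first]: 186 @ $5 + 32 @ $7 = $1,154
Ending inventory: 81 @ $6 + 17 @ $7 = $605
Check: goods available $1,759 = COGS $1,154 + ending $605

COGS = $1,154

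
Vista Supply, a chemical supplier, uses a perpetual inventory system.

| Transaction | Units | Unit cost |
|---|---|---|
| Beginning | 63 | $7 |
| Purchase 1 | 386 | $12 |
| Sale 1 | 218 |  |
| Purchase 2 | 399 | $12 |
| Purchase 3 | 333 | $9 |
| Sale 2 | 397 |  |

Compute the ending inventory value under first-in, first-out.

Sale 1 (218) [FIFO — oldest first]: 63 @ $7 + 155 @ $12 = $2,301
Sale 2 (397) [FIFO — oldest first]: 231 @ $12 + 166 @ $12 = $4,764
Total COGS = $2,301 + $4,764 = $7,065
Ending inventory: 233 @ $12 + 333 @ $9 = $5,793
Check: goods available $12,858 = COGS $7,065 + ending $5,793

Ending inventory = $5,793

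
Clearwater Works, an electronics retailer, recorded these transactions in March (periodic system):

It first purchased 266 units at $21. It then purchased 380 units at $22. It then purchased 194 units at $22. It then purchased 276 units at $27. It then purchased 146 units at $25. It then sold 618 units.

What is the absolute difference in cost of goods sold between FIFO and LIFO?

$2,084

FIFO COGS: 266 @ $21 + 352 @ $22 = $13,330
LIFO COGS: 146 @ $25 + 276 @ $27 + 194 @ $22 + 2 @ $22 = $15,414
Difference = |$13,330 − $15,414| = $2,084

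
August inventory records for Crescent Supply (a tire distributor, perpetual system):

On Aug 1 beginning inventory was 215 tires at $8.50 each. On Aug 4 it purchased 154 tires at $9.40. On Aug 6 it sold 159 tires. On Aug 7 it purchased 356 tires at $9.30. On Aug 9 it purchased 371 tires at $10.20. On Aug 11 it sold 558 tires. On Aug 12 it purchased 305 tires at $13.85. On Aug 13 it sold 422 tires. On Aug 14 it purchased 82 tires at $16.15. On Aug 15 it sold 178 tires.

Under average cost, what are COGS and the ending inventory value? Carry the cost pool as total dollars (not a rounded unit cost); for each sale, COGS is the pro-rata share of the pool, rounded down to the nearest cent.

After Aug 1: 215 on hand, pool $1,827.50 (≈ $8.5000 each)
After Aug 4: 369 on hand, pool $3,275.10 (≈ $8.8756 each)
Aug 6, sell 159: 159/369 × $3,275.10 → $1,411.22
After Aug 7: 566 on hand, pool $5,174.68 (≈ $9.1425 each)
After Aug 9: 937 on hand, pool $8,958.88 (≈ $9.5612 each)
Aug 11, sell 558: 558/937 × $8,958.88 → $5,335.17
After Aug 12: 684 on hand, pool $7,847.96 (≈ $11.4736 each)
Aug 13, sell 422: 422/684 × $7,847.96 → $4,841.87
After Aug 14: 344 on hand, pool $4,330.39 (≈ $12.5883 each)
Aug 15, sell 178: 178/344 × $4,330.39 → $2,240.72
Total COGS = $1,411.22 + $5,335.17 + $4,841.87 + $2,240.72 = $13,828.98
Ending inventory (cost pool remaining) = $2,089.67
Check: goods available $15,918.65 = COGS $13,828.98 + ending $2,089.67

COGS = $13,828.98; ending inventory = $2,089.67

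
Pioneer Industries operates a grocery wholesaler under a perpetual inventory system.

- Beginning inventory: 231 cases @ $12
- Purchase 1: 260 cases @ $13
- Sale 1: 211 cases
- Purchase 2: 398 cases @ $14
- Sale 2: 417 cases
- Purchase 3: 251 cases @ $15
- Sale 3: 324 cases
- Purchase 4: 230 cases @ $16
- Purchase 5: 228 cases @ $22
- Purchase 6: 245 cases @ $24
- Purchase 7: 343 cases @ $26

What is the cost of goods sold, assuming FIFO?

Sale 1 (211) [FIFO — oldest first]: 211 @ $12 = $2,532
Sale 2 (417) [FIFO — oldest first]: 20 @ $12 + 260 @ $13 + 137 @ $14 = $5,538
Sale 3 (324) [FIFO — oldest first]: 261 @ $14 + 63 @ $15 = $4,599
Total COGS = $2,532 + $5,538 + $4,599 = $12,669
Ending inventory: 188 @ $15 + 230 @ $16 + 228 @ $22 + 245 @ $24 + 343 @ $26 = $26,314

COGS = $12,669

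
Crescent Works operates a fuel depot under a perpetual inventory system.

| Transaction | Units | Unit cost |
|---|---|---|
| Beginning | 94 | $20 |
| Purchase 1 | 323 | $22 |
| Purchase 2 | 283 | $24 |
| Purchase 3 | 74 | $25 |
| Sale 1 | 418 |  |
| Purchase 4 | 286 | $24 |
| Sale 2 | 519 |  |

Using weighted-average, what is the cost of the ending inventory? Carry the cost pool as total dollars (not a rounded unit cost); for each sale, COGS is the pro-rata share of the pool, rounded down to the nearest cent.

After Beginning: 94 on hand, pool $1,880.00 (≈ $20.0000 each)
After Purchase 1: 417 on hand, pool $8,986.00 (≈ $21.5492 each)
After Purchase 2: 700 on hand, pool $15,778.00 (≈ $22.5400 each)
After Purchase 3: 774 on hand, pool $17,628.00 (≈ $22.7752 each)
Sale 1, sell 418: 418/774 × $17,628.00 → $9,520.03
After Purchase 4: 642 on hand, pool $14,971.97 (≈ $23.3208 each)
Sale 2, sell 519: 519/642 × $14,971.97 → $12,103.50
Total COGS = $9,520.03 + $12,103.50 = $21,623.53
Ending inventory (cost pool remaining) = $2,868.47

Ending inventory = $2,868.47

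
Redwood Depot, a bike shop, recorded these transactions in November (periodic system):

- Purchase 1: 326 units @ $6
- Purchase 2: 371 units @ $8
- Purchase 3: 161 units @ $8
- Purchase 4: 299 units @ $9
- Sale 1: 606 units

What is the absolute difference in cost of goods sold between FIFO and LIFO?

FIFO COGS: 326 @ $6 + 280 @ $8 = $4,196
LIFO COGS: 299 @ $9 + 161 @ $8 + 146 @ $8 = $5,147
Difference = |$4,196 − $5,147| = $951

$951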